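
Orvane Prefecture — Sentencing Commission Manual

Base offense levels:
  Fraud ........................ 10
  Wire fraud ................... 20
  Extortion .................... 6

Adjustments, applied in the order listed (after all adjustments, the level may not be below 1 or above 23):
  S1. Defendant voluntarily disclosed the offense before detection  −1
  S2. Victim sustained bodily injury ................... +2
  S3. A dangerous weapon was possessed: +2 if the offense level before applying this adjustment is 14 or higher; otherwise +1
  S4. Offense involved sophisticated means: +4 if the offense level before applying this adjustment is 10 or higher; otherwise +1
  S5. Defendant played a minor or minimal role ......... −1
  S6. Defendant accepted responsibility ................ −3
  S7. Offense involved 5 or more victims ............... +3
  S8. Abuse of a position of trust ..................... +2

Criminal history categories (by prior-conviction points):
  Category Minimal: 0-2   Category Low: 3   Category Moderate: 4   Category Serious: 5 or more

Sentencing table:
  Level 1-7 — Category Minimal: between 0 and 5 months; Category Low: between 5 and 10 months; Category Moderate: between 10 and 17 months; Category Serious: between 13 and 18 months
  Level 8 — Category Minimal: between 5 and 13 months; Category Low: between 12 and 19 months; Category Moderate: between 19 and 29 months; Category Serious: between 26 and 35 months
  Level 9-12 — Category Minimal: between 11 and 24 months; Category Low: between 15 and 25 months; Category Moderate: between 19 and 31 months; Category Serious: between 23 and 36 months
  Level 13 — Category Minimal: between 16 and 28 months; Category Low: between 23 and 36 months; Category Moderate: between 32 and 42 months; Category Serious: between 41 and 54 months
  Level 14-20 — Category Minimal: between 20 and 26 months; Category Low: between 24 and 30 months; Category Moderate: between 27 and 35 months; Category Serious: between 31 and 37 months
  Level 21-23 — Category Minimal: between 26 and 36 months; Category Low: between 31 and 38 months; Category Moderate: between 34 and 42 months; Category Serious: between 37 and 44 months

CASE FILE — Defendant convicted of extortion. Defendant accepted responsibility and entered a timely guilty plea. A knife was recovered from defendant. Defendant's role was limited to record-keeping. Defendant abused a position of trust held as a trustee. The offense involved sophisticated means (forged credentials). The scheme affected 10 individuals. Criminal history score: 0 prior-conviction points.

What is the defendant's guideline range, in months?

11-24 months

Base offense level for extortion: 6.
S1 does not apply.
S3 applies (level before this adjustment is 6 < 14, so +1): 6 + 1 = 7.
S4 applies (level before this adjustment is 7 < 10, so +1): 7 + 1 = 8.
S5 applies: 8 − 1 = 7.
S6 applies: 7 − 3 = 4.
S7 applies: 4 + 3 = 7.
S8 applies: 7 + 2 = 9.
Final offense level: 9.
Criminal history: 0 prior points → Category Minimal (0-2).
Level 9 falls in the 9-12 band.
Grid: Level 9-12 × Category Minimal = 11-24 months.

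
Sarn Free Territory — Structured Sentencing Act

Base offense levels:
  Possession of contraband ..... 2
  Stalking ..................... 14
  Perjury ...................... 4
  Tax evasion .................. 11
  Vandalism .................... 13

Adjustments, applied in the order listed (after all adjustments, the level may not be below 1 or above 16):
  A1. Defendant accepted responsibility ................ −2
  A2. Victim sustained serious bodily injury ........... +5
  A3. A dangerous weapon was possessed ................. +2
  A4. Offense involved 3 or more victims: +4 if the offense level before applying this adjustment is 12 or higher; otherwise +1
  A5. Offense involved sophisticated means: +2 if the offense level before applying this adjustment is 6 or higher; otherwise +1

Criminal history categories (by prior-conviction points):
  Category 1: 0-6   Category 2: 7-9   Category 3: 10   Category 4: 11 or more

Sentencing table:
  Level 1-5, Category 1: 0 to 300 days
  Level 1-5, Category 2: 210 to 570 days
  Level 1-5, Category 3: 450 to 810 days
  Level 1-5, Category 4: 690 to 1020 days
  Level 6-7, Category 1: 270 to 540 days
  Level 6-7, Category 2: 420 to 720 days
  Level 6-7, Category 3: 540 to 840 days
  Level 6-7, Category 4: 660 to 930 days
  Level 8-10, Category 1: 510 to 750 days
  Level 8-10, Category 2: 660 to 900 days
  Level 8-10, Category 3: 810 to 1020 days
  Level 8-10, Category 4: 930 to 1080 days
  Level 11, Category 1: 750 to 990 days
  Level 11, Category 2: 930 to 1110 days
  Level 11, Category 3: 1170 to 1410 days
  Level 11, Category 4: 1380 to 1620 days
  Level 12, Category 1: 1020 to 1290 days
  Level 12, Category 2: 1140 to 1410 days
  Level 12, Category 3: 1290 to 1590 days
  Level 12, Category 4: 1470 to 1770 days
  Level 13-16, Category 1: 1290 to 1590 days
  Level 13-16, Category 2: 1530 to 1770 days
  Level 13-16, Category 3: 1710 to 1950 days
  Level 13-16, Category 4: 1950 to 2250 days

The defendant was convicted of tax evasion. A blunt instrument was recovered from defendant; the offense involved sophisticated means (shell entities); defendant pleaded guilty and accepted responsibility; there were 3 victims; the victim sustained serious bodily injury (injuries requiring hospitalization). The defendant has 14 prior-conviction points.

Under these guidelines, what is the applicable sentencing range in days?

Base offense level for tax evasion: 11.
A1 applies: 11 − 2 = 9.
A2 applies: 9 + 5 = 14.
A3 applies: 14 + 2 = 16.
A4 applies (level before this adjustment is 16 ≥ 12, so +4): 16 + 4 = 20.
A5 applies (level before this adjustment is 20 ≥ 6, so +2): 20 + 2 = 22.
Level 22 exceeds the maximum of 16; capped at 16.
Final offense level: 16.
Criminal history: 14 prior points → Category 4 (11+).
Level 16 falls in the 13-16 band.
Grid: Level 13-16 × Category 4 = 1950-2250 days.

1950-2250 days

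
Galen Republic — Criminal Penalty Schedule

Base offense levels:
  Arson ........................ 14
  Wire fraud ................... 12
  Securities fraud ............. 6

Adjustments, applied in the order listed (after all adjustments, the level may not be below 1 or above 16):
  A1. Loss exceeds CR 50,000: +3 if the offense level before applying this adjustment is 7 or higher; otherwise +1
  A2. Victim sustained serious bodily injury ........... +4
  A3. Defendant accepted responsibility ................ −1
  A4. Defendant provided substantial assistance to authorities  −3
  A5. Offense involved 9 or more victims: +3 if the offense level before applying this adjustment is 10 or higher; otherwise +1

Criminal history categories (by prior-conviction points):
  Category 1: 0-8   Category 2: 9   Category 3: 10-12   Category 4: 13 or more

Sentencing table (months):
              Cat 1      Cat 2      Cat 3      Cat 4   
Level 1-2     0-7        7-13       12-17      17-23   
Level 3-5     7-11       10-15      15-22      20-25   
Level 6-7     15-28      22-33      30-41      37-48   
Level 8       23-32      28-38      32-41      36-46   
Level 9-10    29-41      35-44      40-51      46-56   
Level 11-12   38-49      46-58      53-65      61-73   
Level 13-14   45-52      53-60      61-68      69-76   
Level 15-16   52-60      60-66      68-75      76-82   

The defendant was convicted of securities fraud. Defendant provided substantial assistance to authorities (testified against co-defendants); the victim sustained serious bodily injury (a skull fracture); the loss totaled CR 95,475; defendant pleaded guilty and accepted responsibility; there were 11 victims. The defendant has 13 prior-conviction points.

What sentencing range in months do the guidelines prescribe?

Base offense level for securities fraud: 6.
A1 applies (level before this adjustment is 6 < 7, so +1): 6 + 1 = 7.
A2 applies: 7 + 4 = 11.
A3 applies: 11 − 1 = 10.
A4 applies: 10 − 3 = 7.
A5 applies (level before this adjustment is 7 < 10, so +1): 7 + 1 = 8.
Final offense level: 8.
Criminal history: 13 prior points → Category 4 (13+).
Level 8 falls in the 8 band.
Grid: Level 8 × Category 4 = 36-46 months.

36-46 months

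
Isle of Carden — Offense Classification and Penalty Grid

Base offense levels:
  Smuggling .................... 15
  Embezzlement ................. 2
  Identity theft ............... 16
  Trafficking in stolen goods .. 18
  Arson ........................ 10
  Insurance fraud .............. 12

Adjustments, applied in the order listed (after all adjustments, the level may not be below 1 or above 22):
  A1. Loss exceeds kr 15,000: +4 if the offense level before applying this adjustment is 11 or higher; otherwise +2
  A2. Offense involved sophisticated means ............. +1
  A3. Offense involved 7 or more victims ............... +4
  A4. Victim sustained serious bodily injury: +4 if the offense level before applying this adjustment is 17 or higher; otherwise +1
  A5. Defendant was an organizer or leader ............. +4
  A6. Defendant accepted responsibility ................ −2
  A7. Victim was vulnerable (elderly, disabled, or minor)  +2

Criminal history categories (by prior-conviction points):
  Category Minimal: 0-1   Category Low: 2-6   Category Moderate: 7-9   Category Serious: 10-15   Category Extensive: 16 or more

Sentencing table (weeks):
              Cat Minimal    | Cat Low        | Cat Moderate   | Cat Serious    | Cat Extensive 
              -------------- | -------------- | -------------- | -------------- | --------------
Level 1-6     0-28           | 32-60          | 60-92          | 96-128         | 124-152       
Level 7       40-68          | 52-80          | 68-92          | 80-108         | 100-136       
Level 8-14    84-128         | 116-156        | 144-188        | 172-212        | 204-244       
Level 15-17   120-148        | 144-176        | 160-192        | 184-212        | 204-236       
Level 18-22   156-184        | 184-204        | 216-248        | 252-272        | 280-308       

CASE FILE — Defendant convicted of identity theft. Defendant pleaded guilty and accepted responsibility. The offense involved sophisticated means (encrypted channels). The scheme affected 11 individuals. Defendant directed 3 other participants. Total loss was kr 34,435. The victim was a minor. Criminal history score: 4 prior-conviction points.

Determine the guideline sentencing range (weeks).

Base offense level for identity theft: 16.
A1 applies (level before this adjustment is 16 ≥ 11, so +4): 16 + 4 = 20.
A2 applies: 20 + 1 = 21.
A3 applies: 21 + 4 = 25.
A5 applies: 25 + 4 = 29.
A6 applies: 29 − 2 = 27.
A7 applies: 27 + 2 = 29.
Level 29 exceeds the maximum of 22; capped at 22.
Final offense level: 22.
Criminal history: 4 prior points → Category Low (2-6).
Level 22 falls in the 18-22 band.
Grid: Level 18-22 × Category Low = 184-204 weeks.

184-204 weeks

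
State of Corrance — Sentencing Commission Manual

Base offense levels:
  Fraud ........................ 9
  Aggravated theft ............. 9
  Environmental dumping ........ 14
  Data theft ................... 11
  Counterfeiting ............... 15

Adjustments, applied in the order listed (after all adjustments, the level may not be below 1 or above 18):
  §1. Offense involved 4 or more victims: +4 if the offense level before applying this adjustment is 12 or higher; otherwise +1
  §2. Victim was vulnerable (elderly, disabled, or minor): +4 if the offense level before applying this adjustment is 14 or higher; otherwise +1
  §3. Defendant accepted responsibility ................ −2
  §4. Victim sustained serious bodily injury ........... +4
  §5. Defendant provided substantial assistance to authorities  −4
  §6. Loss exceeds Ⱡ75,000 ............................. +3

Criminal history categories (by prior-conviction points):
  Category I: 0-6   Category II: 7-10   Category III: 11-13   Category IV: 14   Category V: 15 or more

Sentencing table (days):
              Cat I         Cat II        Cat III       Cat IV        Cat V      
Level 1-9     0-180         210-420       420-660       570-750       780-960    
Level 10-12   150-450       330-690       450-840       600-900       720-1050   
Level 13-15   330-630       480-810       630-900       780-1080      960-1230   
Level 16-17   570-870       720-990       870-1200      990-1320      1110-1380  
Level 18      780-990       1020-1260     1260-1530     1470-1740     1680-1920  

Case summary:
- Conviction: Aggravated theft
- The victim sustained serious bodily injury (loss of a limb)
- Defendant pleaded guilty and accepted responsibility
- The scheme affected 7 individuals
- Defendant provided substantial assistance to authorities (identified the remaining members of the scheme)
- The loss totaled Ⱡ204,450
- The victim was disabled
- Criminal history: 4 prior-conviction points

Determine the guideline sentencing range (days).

150-450 days

Base offense level for aggravated theft: 9.
§1 applies (level before this adjustment is 9 < 12, so +1): 9 + 1 = 10.
§2 applies (level before this adjustment is 10 < 14, so +1): 10 + 1 = 11.
§3 applies: 11 − 2 = 9.
§4 applies: 9 + 4 = 13.
§5 applies: 13 − 4 = 9.
§6 applies: 9 + 3 = 12.
Final offense level: 12.
Criminal history: 4 prior points → Category I (0-6).
Level 12 falls in the 10-12 band.
Grid: Level 10-12 × Category I = 150-450 days.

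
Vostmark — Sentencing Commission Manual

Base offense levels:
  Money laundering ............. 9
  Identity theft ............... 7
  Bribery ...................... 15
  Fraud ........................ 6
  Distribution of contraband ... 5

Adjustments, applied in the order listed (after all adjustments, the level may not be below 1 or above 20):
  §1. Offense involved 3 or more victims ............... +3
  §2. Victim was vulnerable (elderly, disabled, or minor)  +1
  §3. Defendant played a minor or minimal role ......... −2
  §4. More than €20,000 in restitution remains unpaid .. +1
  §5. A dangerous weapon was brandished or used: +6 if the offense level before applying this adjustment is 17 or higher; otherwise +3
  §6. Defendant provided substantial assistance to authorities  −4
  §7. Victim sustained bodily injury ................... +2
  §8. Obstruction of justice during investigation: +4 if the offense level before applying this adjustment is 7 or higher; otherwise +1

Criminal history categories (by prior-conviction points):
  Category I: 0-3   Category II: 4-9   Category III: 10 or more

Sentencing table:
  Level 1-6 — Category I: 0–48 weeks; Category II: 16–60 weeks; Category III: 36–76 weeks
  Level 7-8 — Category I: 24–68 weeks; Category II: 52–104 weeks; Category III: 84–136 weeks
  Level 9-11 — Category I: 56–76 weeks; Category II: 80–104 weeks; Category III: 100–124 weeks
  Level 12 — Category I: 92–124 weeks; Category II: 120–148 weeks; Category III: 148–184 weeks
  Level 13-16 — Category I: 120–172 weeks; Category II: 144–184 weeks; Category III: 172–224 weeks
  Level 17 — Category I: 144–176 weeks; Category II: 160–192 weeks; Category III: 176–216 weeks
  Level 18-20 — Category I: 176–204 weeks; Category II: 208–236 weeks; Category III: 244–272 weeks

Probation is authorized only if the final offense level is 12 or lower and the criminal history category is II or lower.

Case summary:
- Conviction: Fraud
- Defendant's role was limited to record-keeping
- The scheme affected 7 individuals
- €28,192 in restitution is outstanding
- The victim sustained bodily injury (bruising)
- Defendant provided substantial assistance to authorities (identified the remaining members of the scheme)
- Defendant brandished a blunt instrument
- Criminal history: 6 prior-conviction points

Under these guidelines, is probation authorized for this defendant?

Base offense level for fraud: 6.
§1 applies: 6 + 3 = 9.
§2 does not apply.
§3 applies: 9 − 2 = 7.
§4 applies: 7 + 1 = 8.
§5 applies (level before this adjustment is 8 < 17, so +3): 8 + 3 = 11.
§6 applies: 11 − 4 = 7.
§7 applies: 7 + 2 = 9.
Final offense level: 9.
Criminal history: 6 prior points → Category II (4-9).
Level 9 falls in the 9-11 band.
Grid: Level 9-11 × Category II = 80-104 weeks.
Probation check: level 9 ≤ 12 and category II ≤ II → eligible.

Yes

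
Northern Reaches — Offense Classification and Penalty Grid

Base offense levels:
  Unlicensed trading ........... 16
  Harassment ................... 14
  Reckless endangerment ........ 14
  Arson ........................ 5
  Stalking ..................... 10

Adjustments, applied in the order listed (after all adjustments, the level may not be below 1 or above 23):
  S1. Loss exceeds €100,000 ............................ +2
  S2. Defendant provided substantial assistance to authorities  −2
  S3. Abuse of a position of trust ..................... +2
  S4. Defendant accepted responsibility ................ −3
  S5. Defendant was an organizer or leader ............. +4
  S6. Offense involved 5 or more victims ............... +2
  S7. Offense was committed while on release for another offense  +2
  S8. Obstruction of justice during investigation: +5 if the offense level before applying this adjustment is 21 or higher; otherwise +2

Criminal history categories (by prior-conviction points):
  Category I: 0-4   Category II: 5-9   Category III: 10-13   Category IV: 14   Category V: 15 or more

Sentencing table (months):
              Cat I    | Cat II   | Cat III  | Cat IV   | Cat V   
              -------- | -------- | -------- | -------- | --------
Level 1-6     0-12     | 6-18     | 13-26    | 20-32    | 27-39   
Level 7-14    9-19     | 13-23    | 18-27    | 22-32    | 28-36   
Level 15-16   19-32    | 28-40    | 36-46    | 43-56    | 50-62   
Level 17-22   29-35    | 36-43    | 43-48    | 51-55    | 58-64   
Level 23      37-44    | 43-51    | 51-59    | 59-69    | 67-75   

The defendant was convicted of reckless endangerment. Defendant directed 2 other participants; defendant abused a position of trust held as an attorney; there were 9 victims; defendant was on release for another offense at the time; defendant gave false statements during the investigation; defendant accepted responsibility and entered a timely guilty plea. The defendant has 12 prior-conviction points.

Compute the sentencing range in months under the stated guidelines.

51-59 months

Base offense level for reckless endangerment: 14.
S2 does not apply.
S3 applies: 14 + 2 = 16.
S4 applies: 16 − 3 = 13.
S5 applies: 13 + 4 = 17.
S6 applies: 17 + 2 = 19.
S7 applies: 19 + 2 = 21.
S8 applies (level before this adjustment is 21 ≥ 21, so +5): 21 + 5 = 26.
Level 26 exceeds the maximum of 23; capped at 23.
Final offense level: 23.
Criminal history: 12 prior points → Category III (10-13).
Level 23 falls in the 23 band.
Grid: Level 23 × Category III = 51-59 months.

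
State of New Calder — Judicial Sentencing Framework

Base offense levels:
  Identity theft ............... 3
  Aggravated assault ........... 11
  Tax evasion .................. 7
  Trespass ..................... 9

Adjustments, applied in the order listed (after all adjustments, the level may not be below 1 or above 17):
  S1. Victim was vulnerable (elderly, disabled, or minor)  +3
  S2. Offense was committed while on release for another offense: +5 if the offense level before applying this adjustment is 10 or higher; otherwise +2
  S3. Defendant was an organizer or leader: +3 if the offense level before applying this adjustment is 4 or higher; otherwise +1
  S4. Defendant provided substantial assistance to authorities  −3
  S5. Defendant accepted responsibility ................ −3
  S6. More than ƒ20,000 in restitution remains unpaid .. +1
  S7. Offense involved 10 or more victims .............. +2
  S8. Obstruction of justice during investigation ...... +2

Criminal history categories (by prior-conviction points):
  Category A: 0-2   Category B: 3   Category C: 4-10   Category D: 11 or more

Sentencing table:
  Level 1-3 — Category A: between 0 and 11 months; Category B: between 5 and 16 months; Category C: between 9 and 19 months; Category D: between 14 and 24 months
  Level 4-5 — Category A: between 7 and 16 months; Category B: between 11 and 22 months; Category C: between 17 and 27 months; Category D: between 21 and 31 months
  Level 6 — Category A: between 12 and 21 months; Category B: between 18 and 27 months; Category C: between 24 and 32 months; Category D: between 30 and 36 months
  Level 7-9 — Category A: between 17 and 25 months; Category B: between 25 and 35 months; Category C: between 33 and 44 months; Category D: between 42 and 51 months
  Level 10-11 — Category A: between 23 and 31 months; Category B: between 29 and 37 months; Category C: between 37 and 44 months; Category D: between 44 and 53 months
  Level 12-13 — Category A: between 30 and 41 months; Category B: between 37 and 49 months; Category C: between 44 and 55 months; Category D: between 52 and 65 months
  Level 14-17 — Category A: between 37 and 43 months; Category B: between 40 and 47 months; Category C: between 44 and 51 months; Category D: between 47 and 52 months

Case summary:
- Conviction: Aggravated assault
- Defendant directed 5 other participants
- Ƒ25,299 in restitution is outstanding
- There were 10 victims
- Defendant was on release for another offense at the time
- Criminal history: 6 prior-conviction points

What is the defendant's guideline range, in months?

Base offense level for aggravated assault: 11.
S2 applies (level before this adjustment is 11 ≥ 10, so +5): 11 + 5 = 16.
S3 applies (level before this adjustment is 16 ≥ 4, so +3): 16 + 3 = 19.
S5 does not apply.
S6 applies: 19 + 1 = 20.
S7 applies: 20 + 2 = 22.
Level 22 exceeds the maximum of 17; capped at 17.
Final offense level: 17.
Criminal history: 6 prior points → Category C (4-10).
Level 17 falls in the 14-17 band.
Grid: Level 14-17 × Category C = 44-51 months.

44-51 months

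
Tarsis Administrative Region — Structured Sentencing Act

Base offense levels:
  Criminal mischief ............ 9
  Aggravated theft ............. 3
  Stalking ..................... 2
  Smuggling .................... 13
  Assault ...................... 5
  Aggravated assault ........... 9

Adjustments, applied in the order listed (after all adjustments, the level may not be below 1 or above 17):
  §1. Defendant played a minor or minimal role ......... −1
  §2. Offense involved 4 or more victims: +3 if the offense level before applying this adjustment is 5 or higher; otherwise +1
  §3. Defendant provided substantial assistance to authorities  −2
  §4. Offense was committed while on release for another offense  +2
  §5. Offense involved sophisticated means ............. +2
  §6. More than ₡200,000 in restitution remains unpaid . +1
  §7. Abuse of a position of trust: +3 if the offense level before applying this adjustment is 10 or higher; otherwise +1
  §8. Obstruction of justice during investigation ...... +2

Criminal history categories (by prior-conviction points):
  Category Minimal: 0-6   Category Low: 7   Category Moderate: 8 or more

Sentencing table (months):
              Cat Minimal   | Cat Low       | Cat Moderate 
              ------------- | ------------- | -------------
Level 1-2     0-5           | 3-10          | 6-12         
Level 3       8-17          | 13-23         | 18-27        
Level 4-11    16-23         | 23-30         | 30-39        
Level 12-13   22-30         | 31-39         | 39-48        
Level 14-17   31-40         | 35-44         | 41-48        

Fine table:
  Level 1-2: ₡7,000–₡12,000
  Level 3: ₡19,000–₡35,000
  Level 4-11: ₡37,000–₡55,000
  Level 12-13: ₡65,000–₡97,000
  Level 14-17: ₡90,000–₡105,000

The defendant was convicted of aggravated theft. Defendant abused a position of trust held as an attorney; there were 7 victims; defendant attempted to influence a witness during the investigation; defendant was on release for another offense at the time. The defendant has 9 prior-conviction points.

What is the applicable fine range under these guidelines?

Base offense level for aggravated theft: 3.
§2 applies (level before this adjustment is 3 < 5, so +1): 3 + 1 = 4.
§3 does not apply.
§4 applies: 4 + 2 = 6.
§5 does not apply.
§6 does not apply.
§7 applies (level before this adjustment is 6 < 10, so +1): 6 + 1 = 7.
§8 applies: 7 + 2 = 9.
Final offense level: 9.
Level 9 falls in the 4-11 band.
Fine table: Level 4-11 → ₡37,000–₡55,000.

₡37,000–₡55,000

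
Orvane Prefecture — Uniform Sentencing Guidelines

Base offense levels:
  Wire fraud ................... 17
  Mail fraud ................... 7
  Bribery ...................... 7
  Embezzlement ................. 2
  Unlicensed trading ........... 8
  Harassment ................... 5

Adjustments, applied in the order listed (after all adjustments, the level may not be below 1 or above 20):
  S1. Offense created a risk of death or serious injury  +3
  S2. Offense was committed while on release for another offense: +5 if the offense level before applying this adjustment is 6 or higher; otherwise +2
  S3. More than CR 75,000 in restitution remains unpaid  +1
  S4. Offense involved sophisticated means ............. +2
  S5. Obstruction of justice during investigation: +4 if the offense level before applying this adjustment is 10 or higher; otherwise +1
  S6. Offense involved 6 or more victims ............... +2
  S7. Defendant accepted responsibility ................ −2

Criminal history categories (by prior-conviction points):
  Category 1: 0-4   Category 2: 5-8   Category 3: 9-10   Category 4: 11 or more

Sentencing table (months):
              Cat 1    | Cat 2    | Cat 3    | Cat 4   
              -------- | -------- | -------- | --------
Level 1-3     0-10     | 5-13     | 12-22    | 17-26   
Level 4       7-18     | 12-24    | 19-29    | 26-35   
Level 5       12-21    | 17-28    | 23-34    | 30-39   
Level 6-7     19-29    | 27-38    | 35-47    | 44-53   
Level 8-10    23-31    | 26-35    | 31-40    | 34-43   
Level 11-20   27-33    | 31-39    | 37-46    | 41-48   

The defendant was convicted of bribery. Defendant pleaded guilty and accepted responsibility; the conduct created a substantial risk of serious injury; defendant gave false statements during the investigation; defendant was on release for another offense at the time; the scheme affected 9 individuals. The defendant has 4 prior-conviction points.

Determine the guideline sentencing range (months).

27-33 months

Base offense level for bribery: 7.
S1 applies: 7 + 3 = 10.
S2 applies (level before this adjustment is 10 ≥ 6, so +5): 10 + 5 = 15.
S3 does not apply.
S4 does not apply.
S5 applies (level before this adjustment is 15 ≥ 10, so +4): 15 + 4 = 19.
S6 applies: 19 + 2 = 21.
S7 applies: 21 − 2 = 19.
Final offense level: 19.
Criminal history: 4 prior points → Category 1 (0-4).
Level 19 falls in the 11-20 band.
Grid: Level 11-20 × Category 1 = 27-33 months.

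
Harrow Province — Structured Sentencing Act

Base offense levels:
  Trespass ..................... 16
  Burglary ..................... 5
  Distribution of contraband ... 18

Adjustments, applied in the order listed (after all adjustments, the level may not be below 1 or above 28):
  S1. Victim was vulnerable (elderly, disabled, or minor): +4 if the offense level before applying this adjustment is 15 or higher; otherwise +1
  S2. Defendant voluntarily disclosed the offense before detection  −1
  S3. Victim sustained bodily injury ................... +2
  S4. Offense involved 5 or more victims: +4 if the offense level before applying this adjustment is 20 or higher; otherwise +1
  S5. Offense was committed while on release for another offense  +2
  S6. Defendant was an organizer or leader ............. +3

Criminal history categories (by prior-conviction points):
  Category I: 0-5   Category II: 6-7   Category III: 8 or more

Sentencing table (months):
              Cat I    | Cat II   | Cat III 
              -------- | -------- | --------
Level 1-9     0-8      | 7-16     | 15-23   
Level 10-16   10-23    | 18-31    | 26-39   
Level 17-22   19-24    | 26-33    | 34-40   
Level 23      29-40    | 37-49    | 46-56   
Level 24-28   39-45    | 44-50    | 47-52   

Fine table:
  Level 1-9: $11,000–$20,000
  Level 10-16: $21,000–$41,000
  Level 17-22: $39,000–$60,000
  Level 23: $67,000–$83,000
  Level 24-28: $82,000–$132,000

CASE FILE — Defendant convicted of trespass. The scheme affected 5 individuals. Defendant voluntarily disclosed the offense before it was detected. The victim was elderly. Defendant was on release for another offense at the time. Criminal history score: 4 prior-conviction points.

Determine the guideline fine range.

$39,000–$60,000

Base offense level for trespass: 16.
S1 applies (level before this adjustment is 16 ≥ 15, so +4): 16 + 4 = 20.
S2 applies: 20 − 1 = 19.
S4 applies (level before this adjustment is 19 < 20, so +1): 19 + 1 = 20.
S5 applies: 20 + 2 = 22.
Final offense level: 22.
Level 22 falls in the 17-22 band.
Fine table: Level 17-22 → $39,000–$60,000.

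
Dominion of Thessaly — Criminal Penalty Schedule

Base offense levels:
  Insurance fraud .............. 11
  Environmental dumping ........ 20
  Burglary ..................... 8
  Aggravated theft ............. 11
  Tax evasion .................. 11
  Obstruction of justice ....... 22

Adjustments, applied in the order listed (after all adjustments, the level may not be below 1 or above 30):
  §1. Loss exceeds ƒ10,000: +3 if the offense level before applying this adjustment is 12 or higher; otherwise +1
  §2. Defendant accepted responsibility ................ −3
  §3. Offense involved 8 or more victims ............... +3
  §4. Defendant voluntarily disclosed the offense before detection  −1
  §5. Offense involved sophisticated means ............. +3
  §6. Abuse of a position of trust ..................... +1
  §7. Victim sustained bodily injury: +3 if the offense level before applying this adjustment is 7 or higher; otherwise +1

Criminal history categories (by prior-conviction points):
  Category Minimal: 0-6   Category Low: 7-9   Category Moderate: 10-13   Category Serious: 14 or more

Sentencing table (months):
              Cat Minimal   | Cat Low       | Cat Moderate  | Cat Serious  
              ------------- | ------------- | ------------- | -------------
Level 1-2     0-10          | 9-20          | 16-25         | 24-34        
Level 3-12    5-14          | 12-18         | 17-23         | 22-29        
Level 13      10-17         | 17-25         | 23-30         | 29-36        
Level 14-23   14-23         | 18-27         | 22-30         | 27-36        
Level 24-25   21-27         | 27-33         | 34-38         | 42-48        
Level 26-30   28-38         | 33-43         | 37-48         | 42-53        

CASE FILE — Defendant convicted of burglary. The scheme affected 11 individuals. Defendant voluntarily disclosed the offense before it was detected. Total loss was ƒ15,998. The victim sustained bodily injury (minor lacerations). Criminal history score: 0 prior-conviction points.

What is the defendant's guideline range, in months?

Base offense level for burglary: 8.
§1 applies (level before this adjustment is 8 < 12, so +1): 8 + 1 = 9.
§3 applies: 9 + 3 = 12.
§4 applies: 12 − 1 = 11.
§7 applies (level before this adjustment is 11 ≥ 7, so +3): 11 + 3 = 14.
Final offense level: 14.
Criminal history: 0 prior points → Category Minimal (0-6).
Level 14 falls in the 14-23 band.
Grid: Level 14-23 × Category Minimal = 14-23 months.

14-23 months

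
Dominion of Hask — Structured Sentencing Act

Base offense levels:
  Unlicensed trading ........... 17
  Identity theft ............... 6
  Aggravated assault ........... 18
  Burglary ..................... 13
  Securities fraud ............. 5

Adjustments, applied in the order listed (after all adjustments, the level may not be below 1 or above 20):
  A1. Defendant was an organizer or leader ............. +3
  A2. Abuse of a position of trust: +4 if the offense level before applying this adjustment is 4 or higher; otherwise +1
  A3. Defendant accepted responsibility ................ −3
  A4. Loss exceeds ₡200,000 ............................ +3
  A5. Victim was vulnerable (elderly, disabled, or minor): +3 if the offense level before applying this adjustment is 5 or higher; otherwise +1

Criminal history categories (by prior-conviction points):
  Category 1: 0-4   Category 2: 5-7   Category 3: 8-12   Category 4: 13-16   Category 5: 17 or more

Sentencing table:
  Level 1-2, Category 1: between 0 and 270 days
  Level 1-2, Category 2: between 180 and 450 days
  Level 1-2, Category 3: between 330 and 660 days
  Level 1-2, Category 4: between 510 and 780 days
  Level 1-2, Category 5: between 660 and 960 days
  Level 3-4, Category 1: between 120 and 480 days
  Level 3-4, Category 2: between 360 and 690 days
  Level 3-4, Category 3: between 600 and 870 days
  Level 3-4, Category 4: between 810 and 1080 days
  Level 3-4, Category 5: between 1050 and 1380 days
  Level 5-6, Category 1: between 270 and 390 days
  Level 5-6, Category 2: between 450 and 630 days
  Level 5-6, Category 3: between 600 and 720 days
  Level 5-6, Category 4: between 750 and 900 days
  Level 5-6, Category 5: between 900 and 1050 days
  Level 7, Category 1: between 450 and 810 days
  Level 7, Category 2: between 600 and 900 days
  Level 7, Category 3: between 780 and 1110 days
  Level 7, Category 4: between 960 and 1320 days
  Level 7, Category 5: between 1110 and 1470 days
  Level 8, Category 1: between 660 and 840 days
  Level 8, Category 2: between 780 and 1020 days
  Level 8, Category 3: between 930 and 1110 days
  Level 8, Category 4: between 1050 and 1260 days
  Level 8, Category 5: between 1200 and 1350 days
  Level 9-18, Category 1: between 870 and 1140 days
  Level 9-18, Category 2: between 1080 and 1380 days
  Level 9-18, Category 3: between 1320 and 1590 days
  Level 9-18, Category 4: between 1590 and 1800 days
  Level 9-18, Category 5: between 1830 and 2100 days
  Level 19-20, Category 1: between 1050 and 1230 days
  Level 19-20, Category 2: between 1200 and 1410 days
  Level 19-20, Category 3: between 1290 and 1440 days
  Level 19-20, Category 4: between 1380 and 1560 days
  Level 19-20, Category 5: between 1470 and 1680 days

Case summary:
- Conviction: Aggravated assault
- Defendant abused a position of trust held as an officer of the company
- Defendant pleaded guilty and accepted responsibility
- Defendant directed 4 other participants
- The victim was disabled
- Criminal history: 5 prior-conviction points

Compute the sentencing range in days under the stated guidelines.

Base offense level for aggravated assault: 18.
A1 applies: 18 + 3 = 21.
A2 applies (level before this adjustment is 21 ≥ 4, so +4): 21 + 4 = 25.
A3 applies: 25 − 3 = 22.
A4 does not apply.
A5 applies (level before this adjustment is 22 ≥ 5, so +3): 22 + 3 = 25.
Level 25 exceeds the maximum of 20; capped at 20.
Final offense level: 20.
Criminal history: 5 prior points → Category 2 (5-7).
Level 20 falls in the 19-20 band.
Grid: Level 19-20 × Category 2 = 1200-1410 days.

1200-1410 days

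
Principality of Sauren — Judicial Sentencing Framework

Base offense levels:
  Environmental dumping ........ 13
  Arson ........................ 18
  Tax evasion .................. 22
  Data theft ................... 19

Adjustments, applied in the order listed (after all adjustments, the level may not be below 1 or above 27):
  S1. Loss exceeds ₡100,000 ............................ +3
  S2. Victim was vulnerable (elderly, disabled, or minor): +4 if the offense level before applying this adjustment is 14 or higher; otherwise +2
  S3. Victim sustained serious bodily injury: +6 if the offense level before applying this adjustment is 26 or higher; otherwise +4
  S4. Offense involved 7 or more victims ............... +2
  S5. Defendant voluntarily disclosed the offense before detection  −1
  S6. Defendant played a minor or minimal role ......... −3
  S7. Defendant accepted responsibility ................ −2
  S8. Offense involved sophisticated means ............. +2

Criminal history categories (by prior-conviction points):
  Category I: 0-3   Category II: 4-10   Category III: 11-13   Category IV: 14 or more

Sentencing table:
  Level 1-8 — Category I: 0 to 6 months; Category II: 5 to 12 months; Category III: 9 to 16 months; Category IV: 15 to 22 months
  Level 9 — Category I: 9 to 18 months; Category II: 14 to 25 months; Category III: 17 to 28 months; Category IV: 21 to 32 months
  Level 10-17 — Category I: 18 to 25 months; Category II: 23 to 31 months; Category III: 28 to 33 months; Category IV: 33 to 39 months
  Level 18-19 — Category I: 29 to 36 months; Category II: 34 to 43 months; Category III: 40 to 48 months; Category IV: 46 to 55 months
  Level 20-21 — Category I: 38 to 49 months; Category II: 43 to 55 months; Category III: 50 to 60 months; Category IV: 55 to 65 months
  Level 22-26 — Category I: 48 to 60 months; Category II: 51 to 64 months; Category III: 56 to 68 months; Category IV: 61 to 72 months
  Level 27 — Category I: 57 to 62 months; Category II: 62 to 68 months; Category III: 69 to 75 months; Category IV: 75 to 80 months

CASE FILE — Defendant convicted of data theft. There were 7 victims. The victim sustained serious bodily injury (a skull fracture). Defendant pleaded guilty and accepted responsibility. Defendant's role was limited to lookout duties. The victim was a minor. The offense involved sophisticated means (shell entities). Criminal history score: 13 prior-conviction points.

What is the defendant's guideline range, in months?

Base offense level for data theft: 19.
S2 applies (level before this adjustment is 19 ≥ 14, so +4): 19 + 4 = 23.
S3 applies (level before this adjustment is 23 < 26, so +4): 23 + 4 = 27.
S4 applies: 27 + 2 = 29.
S5 does not apply.
S6 applies: 29 − 3 = 26.
S7 applies: 26 − 2 = 24.
S8 applies: 24 + 2 = 26.
Final offense level: 26.
Criminal history: 13 prior points → Category III (11-13).
Level 26 falls in the 22-26 band.
Grid: Level 22-26 × Category III = 56-68 months.

56-68 months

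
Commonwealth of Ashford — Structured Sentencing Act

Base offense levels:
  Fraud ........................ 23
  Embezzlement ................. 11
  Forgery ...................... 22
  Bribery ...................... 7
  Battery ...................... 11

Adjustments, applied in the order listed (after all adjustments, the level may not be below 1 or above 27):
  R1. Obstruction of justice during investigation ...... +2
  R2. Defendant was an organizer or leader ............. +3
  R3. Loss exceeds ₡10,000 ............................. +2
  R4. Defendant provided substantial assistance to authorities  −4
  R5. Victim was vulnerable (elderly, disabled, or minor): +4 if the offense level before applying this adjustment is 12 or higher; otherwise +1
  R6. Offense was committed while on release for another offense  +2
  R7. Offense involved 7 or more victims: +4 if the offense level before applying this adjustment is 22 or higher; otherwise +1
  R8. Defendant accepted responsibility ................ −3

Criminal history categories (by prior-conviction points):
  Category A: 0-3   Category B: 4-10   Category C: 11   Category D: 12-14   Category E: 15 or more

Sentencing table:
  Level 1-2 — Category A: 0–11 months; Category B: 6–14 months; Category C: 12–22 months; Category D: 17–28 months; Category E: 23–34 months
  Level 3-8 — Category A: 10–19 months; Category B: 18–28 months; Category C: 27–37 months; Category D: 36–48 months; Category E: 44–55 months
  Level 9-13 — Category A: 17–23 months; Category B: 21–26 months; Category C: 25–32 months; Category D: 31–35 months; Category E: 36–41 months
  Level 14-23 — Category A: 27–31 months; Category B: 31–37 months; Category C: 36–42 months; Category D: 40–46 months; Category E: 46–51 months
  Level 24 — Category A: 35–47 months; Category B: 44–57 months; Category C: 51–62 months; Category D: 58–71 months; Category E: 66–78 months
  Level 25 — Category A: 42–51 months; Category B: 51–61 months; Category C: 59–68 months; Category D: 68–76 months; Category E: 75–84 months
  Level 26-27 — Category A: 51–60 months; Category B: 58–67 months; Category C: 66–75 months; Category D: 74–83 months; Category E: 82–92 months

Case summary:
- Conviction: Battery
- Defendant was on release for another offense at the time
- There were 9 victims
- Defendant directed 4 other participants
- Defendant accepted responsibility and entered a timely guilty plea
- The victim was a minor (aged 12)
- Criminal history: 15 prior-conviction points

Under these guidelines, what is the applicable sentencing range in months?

Base offense level for battery: 11.
R1 does not apply.
R2 applies: 11 + 3 = 14.
R4 does not apply.
R5 applies (level before this adjustment is 14 ≥ 12, so +4): 14 + 4 = 18.
R6 applies: 18 + 2 = 20.
R7 applies (level before this adjustment is 20 < 22, so +1): 20 + 1 = 21.
R8 applies: 21 − 3 = 18.
Final offense level: 18.
Criminal history: 15 prior points → Category E (15+).
Level 18 falls in the 14-23 band.
Grid: Level 14-23 × Category E = 46-51 months.

46-51 months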